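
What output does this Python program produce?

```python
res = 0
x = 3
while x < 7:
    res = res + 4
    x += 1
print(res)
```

x=3: res = 0+4 = 4
x=4: res = 4+4 = 8
x=5: res = 8+4 = 12
x=6: res = 12+4 = 16

16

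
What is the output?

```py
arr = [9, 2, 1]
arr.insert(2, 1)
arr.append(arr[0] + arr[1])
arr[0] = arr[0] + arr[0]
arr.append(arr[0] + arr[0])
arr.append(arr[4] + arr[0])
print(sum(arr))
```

insert 1 at 2 → [9, 2, 1, 1]
append arr[0]+arr[1] = 9+2 = 11 → [9, 2, 1, 1, 11]
arr[0] = arr[0]+arr[0] = 9+9 = 18 → [18, 2, 1, 1, 11]
append arr[0]+arr[0] = 18+18 = 36 → [18, 2, 1, 1, 11, 36]
append arr[4]+arr[0] = 11+18 = 29 → [18, 2, 1, 1, 11, 36, 29]
sum = 98

98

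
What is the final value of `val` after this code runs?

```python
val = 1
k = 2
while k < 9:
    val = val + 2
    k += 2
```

k=2: val = 1+2 = 3
k=4: val = 3+2 = 5
k=6: val = 5+2 = 7
k=8: val = 7+2 = 9

9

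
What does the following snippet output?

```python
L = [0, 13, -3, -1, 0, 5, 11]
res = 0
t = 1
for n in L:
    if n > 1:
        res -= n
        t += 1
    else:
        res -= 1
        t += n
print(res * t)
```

0

n=0: not >1, res = 0-1 = -1; t=1
n=13: >1, res = (-1)-13 = -14; t=2
n=-3: not >1, res = (-14)-1 = -15; t=-1
n=-1: not >1, res = (-15)-1 = -16; t=-2
n=0: not >1, res = (-16)-1 = -17; t=-2
n=5: >1, res = (-17)-5 = -22; t=-1
n=11: >1, res = (-22)-11 = -33; t=0
res*t = (-33)*0 = 0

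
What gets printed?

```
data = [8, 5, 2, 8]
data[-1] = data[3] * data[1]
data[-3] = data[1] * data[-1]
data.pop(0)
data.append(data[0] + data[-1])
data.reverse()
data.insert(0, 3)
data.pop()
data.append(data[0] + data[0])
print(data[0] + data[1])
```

243

data[-1] = data[3]*data[1] = 8*5 = 40 → [8, 5, 2, 40]
data[-3] = data[1]*data[-1] = 5*40 = 200 → [8, 200, 2, 40]
pop(0) removes 8 → [200, 2, 40]
append data[0]+data[-1] = 200+40 = 240 → [200, 2, 40, 240]
reverse → [240, 40, 2, 200]
insert 3 at 0 → [3, 240, 40, 2, 200]
pop() removes 200 → [3, 240, 40, 2]
append data[0]+data[0] = 3+3 = 6 → [3, 240, 40, 2, 6]
data[0]+data[1] = 3+240 = 243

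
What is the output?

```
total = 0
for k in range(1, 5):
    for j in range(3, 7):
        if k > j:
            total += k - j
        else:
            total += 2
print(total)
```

k=1,j=3: not 1>3, total = 0+2 = 2
k=1,j=4: not 1>4, total = 2+2 = 4
k=1,j=5: not 1>5, total = 4+2 = 6
k=1,j=6: not 1>6, total = 6+2 = 8
k=2,j=3: not 2>3, total = 8+2 = 10
k=2,j=4: not 2>4, total = 10+2 = 12
k=2,j=5: not 2>5, total = 12+2 = 14
k=2,j=6: not 2>6, total = 14+2 = 16
k=3,j=3: not 3>3, total = 16+2 = 18
k=3,j=4: not 3>4, total = 18+2 = 20
k=3,j=5: not 3>5, total = 20+2 = 22
k=3,j=6: not 3>6, total = 22+2 = 24
k=4,j=3: 4>3, total = 24+1 = 25
k=4,j=4: not 4>4, total = 25+2 = 27
k=4,j=5: not 4>5, total = 27+2 = 29
k=4,j=6: not 4>6, total = 29+2 = 31

31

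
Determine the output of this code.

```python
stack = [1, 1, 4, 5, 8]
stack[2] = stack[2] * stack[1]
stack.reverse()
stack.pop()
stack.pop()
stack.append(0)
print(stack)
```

stack[2] = stack[2]*stack[1] = 4*1 = 4 → [1, 1, 4, 5, 8]
reverse → [8, 5, 4, 1, 1]
pop() removes 1 → [8, 5, 4, 1]
pop() removes 1 → [8, 5, 4]
append 0 → [8, 5, 4, 0]

[8, 5, 4, 0]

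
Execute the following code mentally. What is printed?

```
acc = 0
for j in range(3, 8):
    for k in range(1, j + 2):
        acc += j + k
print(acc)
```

270

j=3,k=1: acc = 0+4 = 4
j=3,k=2: acc = 4+5 = 9
j=3,k=3: acc = 9+6 = 15
j=3,k=4: acc = 15+7 = 22
j=4,k=1: acc = 22+5 = 27
j=4,k=2: acc = 27+6 = 33
j=4,k=3: acc = 33+7 = 40
j=4,k=4: acc = 40+8 = 48
j=4,k=5: acc = 48+9 = 57
j=5,k=1: acc = 57+6 = 63
j=5,k=2: acc = 63+7 = 70
j=5,k=3: acc = 70+8 = 78
j=5,k=4: acc = 78+9 = 87
j=5,k=5: acc = 87+10 = 97
j=5,k=6: acc = 97+11 = 108
j=6,k=1: acc = 108+7 = 115
j=6,k=2: acc = 115+8 = 123
j=6,k=3: acc = 123+9 = 132
j=6,k=4: acc = 132+10 = 142
j=6,k=5: acc = 142+11 = 153
j=6,k=6: acc = 153+12 = 165
j=6,k=7: acc = 165+13 = 178
j=7,k=1: acc = 178+8 = 186
j=7,k=2: acc = 186+9 = 195
j=7,k=3: acc = 195+10 = 205
j=7,k=4: acc = 205+11 = 216
j=7,k=5: acc = 216+12 = 228
j=7,k=6: acc = 228+13 = 241
j=7,k=7: acc = 241+14 = 255
j=7,k=8: acc = 255+15 = 270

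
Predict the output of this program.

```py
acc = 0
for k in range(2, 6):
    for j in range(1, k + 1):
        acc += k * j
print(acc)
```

139

k=2,j=1: acc = 0+2 = 2
k=2,j=2: acc = 2+4 = 6
k=3,j=1: acc = 6+3 = 9
k=3,j=2: acc = 9+6 = 15
k=3,j=3: acc = 15+9 = 24
k=4,j=1: acc = 24+4 = 28
k=4,j=2: acc = 28+8 = 36
k=4,j=3: acc = 36+12 = 48
k=4,j=4: acc = 48+16 = 64
k=5,j=1: acc = 64+5 = 69
k=5,j=2: acc = 69+10 = 79
k=5,j=3: acc = 79+15 = 94
k=5,j=4: acc = 94+20 = 114
k=5,j=5: acc = 114+25 = 139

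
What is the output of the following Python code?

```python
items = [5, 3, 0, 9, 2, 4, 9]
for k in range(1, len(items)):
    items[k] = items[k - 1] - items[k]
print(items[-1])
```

-22

k=1: items[1] = 5-3 = 2 → [5, 2, 0, 9, 2, 4, 9]
k=2: items[2] = 2-0 = 2 → [5, 2, 2, 9, 2, 4, 9]
k=3: items[3] = 2-9 = -7 → [5, 2, 2, -7, 2, 4, 9]
k=4: items[4] = (-7)-2 = -9 → [5, 2, 2, -7, -9, 4, 9]
k=5: items[5] = (-9)-4 = -13 → [5, 2, 2, -7, -9, -13, 9]
k=6: items[6] = (-13)-9 = -22 → [5, 2, 2, -7, -9, -13, -22]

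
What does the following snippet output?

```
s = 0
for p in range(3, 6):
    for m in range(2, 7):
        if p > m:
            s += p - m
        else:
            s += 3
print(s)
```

p=3,m=2: 3>2, s = 0+1 = 1
p=3,m=3: not 3>3, s = 1+3 = 4
p=3,m=4: not 3>4, s = 4+3 = 7
p=3,m=5: not 3>5, s = 7+3 = 10
p=3,m=6: not 3>6, s = 10+3 = 13
p=4,m=2: 4>2, s = 13+2 = 15
p=4,m=3: 4>3, s = 15+1 = 16
p=4,m=4: not 4>4, s = 16+3 = 19
p=4,m=5: not 4>5, s = 19+3 = 22
p=4,m=6: not 4>6, s = 22+3 = 25
p=5,m=2: 5>2, s = 25+3 = 28
p=5,m=3: 5>3, s = 28+2 = 30
p=5,m=4: 5>4, s = 30+1 = 31
p=5,m=5: not 5>5, s = 31+3 = 34
p=5,m=6: not 5>6, s = 34+3 = 37

37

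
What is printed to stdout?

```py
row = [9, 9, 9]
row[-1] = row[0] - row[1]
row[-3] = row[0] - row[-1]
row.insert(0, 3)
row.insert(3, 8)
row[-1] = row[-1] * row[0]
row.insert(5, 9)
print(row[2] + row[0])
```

12

row[-1] = row[0]-row[1] = 9-9 = 0 → [9, 9, 0]
row[-3] = row[0]-row[-1] = 9-0 = 9 → [9, 9, 0]
insert 3 at 0 → [3, 9, 9, 0]
insert 8 at 3 → [3, 9, 9, 8, 0]
row[-1] = row[-1]*row[0] = 0*3 = 0 → [3, 9, 9, 8, 0]
insert 9 at 5 → [3, 9, 9, 8, 0, 9]
row[2]+row[0] = 9+3 = 12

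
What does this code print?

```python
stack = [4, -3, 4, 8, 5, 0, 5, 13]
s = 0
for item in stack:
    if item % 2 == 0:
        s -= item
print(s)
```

-16

item=4: even, s = 0-4 = -4
item=-3: not even
item=4: even, s = (-4)-4 = -8
item=8: even, s = (-8)-8 = -16
item=5: not even
item=0: even, s = (-16)-0 = -16
item=5: not even
item=13: not even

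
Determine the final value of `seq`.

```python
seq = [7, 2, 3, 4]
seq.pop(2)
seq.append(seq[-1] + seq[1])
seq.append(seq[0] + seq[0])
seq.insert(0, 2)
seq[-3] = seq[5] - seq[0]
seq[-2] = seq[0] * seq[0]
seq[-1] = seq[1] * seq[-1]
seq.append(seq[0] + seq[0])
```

[2, 7, 2, 12, 4, 98, 4]

pop(2) removes 3 → [7, 2, 4]
append seq[-1]+seq[1] = 4+2 = 6 → [7, 2, 4, 6]
append seq[0]+seq[0] = 7+7 = 14 → [7, 2, 4, 6, 14]
insert 2 at 0 → [2, 7, 2, 4, 6, 14]
seq[-3] = seq[5]-seq[0] = 14-2 = 12 → [2, 7, 2, 12, 6, 14]
seq[-2] = seq[0]*seq[0] = 2*2 = 4 → [2, 7, 2, 12, 4, 14]
seq[-1] = seq[1]*seq[-1] = 7*14 = 98 → [2, 7, 2, 12, 4, 98]
append seq[0]+seq[0] = 2+2 = 4 → [2, 7, 2, 12, 4, 98, 4]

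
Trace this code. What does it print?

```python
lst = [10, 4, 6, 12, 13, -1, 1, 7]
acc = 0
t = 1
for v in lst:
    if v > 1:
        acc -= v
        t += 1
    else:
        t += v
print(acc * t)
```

-364

v=10: >1, acc = 0-10 = -10; t=2
v=4: >1, acc = (-10)-4 = -14; t=3
v=6: >1, acc = (-14)-6 = -20; t=4
v=12: >1, acc = (-20)-12 = -32; t=5
v=13: >1, acc = (-32)-13 = -45; t=6
v=-1: not >1; t=5
v=1: not >1; t=6
v=7: >1, acc = (-45)-7 = -52; t=7
acc*t = (-52)*7 = -364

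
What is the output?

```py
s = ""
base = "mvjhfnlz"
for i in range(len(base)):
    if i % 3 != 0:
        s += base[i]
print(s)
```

i=0: skip
i=1: add 'v' → 'v'
i=2: add 'j' → 'vj'
i=3: skip
i=4: add 'f' → 'vjf'
i=5: add 'n' → 'vjfn'
i=6: skip
i=7: add 'z' → 'vjfnz'

vjfnz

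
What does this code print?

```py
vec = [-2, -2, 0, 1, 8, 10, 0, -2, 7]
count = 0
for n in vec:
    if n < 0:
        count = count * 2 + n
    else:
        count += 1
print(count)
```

n=-2: <0, count = 0*2+(-2) = -2
n=-2: <0, count = (-2)*2+(-2) = -6
n=0: not <0, count = (-6)+1 = -5
n=1: not <0, count = (-5)+1 = -4
n=8: not <0, count = (-4)+1 = -3
n=10: not <0, count = (-3)+1 = -2
n=0: not <0, count = (-2)+1 = -1
n=-2: <0, count = (-1)*2+(-2) = -4
n=7: not <0, count = (-4)+1 = -3

-3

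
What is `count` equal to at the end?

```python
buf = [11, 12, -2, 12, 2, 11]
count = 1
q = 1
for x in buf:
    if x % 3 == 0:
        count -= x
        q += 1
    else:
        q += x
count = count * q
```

-575

x=11: not %3==0; q=12
x=12: %3==0, count = 1-12 = -11; q=13
x=-2: not %3==0; q=11
x=12: %3==0, count = (-11)-12 = -23; q=12
x=2: not %3==0; q=14
x=11: not %3==0; q=25
count*q = (-23)*25 = -575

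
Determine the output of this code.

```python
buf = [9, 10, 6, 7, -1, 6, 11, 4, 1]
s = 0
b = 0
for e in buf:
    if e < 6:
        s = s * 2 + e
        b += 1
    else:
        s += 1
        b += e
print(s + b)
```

e=9: not <6, s = 0+1 = 1; b=9
e=10: not <6, s = 1+1 = 2; b=19
e=6: not <6, s = 2+1 = 3; b=25
e=7: not <6, s = 3+1 = 4; b=32
e=-1: <6, s = 4*2+(-1) = 7; b=33
e=6: not <6, s = 7+1 = 8; b=39
e=11: not <6, s = 8+1 = 9; b=50
e=4: <6, s = 9*2+4 = 22; b=51
e=1: <6, s = 22*2+1 = 45; b=52
s+b = 45+52 = 97

97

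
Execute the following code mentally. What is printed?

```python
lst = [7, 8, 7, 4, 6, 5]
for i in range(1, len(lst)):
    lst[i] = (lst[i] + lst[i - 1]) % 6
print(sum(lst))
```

19

i=1: lst[1] = (8+7)%6 = 3 → [7, 3, 7, 4, 6, 5]
i=2: lst[2] = (7+3)%6 = 4 → [7, 3, 4, 4, 6, 5]
i=3: lst[3] = (4+4)%6 = 2 → [7, 3, 4, 2, 6, 5]
i=4: lst[4] = (6+2)%6 = 2 → [7, 3, 4, 2, 2, 5]
i=5: lst[5] = (5+2)%6 = 1 → [7, 3, 4, 2, 2, 1]
sum = 19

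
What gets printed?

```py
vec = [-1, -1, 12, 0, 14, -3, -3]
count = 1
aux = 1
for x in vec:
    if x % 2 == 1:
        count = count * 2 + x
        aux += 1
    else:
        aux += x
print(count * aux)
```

x=-1: odd, count = 1*2+(-1) = 1; aux=2
x=-1: odd, count = 1*2+(-1) = 1; aux=3
x=12: not odd; aux=15
x=0: not odd; aux=15
x=14: not odd; aux=29
x=-3: odd, count = 1*2+(-3) = -1; aux=30
x=-3: odd, count = (-1)*2+(-3) = -5; aux=31
count*aux = (-5)*31 = -155

-155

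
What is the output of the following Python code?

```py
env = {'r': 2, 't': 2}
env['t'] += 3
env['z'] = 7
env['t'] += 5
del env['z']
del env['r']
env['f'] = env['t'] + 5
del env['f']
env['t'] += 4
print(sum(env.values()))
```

env['t'] = 2+3 = 5 → {'r': 2, 't': 5}
env['z'] = 7 → {'r': 2, 't': 5, 'z': 7}
env['t'] = 5+5 = 10 → {'r': 2, 't': 10, 'z': 7}
del 'z' → {'r': 2, 't': 10}
del 'r' → {'t': 10}
env['f'] = env['t']+5 = 15 → {'t': 10, 'f': 15}
del 'f' → {'t': 10}
env['t'] = 10+4 = 14 → {'t': 14}
sum of values = 14

14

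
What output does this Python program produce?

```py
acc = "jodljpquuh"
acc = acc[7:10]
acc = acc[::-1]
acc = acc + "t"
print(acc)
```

huut

slice [7:10] → 'uuh'
reverse → 'huu'
+ 't' → 'huut'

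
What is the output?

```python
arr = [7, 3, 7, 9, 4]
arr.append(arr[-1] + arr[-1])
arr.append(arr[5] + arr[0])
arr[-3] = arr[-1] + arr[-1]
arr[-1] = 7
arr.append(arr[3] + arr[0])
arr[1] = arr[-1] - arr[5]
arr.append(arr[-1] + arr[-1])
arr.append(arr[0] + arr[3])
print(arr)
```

append arr[-1]+arr[-1] = 4+4 = 8 → [7, 3, 7, 9, 4, 8]
append arr[5]+arr[0] = 8+7 = 15 → [7, 3, 7, 9, 4, 8, 15]
arr[-3] = arr[-1]+arr[-1] = 15+15 = 30 → [7, 3, 7, 9, 30, 8, 15]
arr[-1] = 7 → [7, 3, 7, 9, 30, 8, 7]
append arr[3]+arr[0] = 9+7 = 16 → [7, 3, 7, 9, 30, 8, 7, 16]
arr[1] = arr[-1]-arr[5] = 16-8 = 8 → [7, 8, 7, 9, 30, 8, 7, 16]
append arr[-1]+arr[-1] = 16+16 = 32 → [7, 8, 7, 9, 30, 8, 7, 16, 32]
append arr[0]+arr[3] = 7+9 = 16 → [7, 8, 7, 9, 30, 8, 7, 16, 32, 16]

[7, 8, 7, 9, 30, 8, 7, 16, 32, 16]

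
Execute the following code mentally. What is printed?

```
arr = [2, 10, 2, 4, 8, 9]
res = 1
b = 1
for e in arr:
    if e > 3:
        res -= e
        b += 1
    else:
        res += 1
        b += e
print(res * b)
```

-252

e=2: not >3, res = 1+1 = 2; b=3
e=10: >3, res = 2-10 = -8; b=4
e=2: not >3, res = (-8)+1 = -7; b=6
e=4: >3, res = (-7)-4 = -11; b=7
e=8: >3, res = (-11)-8 = -19; b=8
e=9: >3, res = (-19)-9 = -28; b=9
res*b = (-28)*9 = -252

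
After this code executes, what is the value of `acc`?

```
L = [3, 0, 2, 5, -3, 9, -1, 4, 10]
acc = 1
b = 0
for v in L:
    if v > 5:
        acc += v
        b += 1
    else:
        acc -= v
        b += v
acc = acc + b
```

v=3: not >5, acc = 1-3 = -2; b=3
v=0: not >5, acc = (-2)-0 = -2; b=3
v=2: not >5, acc = (-2)-2 = -4; b=5
v=5: not >5, acc = (-4)-5 = -9; b=10
v=-3: not >5, acc = (-9)-(-3) = -6; b=7
v=9: >5, acc = (-6)+9 = 3; b=8
v=-1: not >5, acc = 3-(-1) = 4; b=7
v=4: not >5, acc = 4-4 = 0; b=11
v=10: >5, acc = 0+10 = 10; b=12
acc+b = 10+12 = 22

22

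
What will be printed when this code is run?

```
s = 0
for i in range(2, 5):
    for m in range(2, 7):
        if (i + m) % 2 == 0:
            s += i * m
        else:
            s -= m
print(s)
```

i=2,m=2: even sum, s = 0+4 = 4
i=2,m=3: odd sum, s = 4-3 = 1
i=2,m=4: even sum, s = 1+8 = 9
i=2,m=5: odd sum, s = 9-5 = 4
i=2,m=6: even sum, s = 4+12 = 16
i=3,m=2: odd sum, s = 16-2 = 14
i=3,m=3: even sum, s = 14+9 = 23
i=3,m=4: odd sum, s = 23-4 = 19
i=3,m=5: even sum, s = 19+15 = 34
i=3,m=6: odd sum, s = 34-6 = 28
i=4,m=2: even sum, s = 28+8 = 36
i=4,m=3: odd sum, s = 36-3 = 33
i=4,m=4: even sum, s = 33+16 = 49
i=4,m=5: odd sum, s = 49-5 = 44
i=4,m=6: even sum, s = 44+24 = 68

68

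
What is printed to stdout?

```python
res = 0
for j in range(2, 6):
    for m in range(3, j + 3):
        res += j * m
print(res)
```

247

j=2,m=3: res = 0+6 = 6
j=2,m=4: res = 6+8 = 14
j=3,m=3: res = 14+9 = 23
j=3,m=4: res = 23+12 = 35
j=3,m=5: res = 35+15 = 50
j=4,m=3: res = 50+12 = 62
j=4,m=4: res = 62+16 = 78
j=4,m=5: res = 78+20 = 98
j=4,m=6: res = 98+24 = 122
j=5,m=3: res = 122+15 = 137
j=5,m=4: res = 137+20 = 157
j=5,m=5: res = 157+25 = 182
j=5,m=6: res = 182+30 = 212
j=5,m=7: res = 212+35 = 247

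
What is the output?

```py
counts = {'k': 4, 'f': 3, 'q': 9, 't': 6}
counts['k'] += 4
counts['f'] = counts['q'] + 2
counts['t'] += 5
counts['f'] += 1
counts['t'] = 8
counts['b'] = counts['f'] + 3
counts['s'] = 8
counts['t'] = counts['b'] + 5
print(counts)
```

counts['k'] = 4+4 = 8 → {'k': 8, 'f': 3, 'q': 9, 't': 6}
counts['f'] = counts['q']+2 = 11 → {'k': 8, 'f': 11, 'q': 9, 't': 6}
counts['t'] = 6+5 = 11 → {'k': 8, 'f': 11, 'q': 9, 't': 11}
counts['f'] = 11+1 = 12 → {'k': 8, 'f': 12, 'q': 9, 't': 11}
counts['t'] = 8 → {'k': 8, 'f': 12, 'q': 9, 't': 8}
counts['b'] = counts['f']+3 = 15 → {'k': 8, 'f': 12, 'q': 9, 't': 8, 'b': 15}
counts['s'] = 8 → {'k': 8, 'f': 12, 'q': 9, 't': 8, 'b': 15, 's': 8}
counts['t'] = counts['b']+5 = 20 → {'k': 8, 'f': 12, 'q': 9, 't': 20, 'b': 15, 's': 8}

{'k': 8, 'f': 12, 'q': 9, 't': 20, 'b': 15, 's': 8}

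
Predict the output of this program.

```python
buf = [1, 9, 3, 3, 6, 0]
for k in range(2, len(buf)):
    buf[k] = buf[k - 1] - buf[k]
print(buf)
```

[1, 9, 6, 3, -3, -3]

k=2: buf[2] = 9-3 = 6 → [1, 9, 6, 3, 6, 0]
k=3: buf[3] = 6-3 = 3 → [1, 9, 6, 3, 6, 0]
k=4: buf[4] = 3-6 = -3 → [1, 9, 6, 3, -3, 0]
k=5: buf[5] = (-3)-0 = -3 → [1, 9, 6, 3, -3, -3]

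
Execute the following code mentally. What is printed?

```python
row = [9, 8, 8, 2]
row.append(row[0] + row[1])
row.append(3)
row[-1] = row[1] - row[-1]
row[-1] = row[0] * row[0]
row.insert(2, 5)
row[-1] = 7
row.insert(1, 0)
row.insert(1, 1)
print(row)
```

[9, 1, 0, 8, 5, 8, 2, 17, 7]

append row[0]+row[1] = 9+8 = 17 → [9, 8, 8, 2, 17]
append 3 → [9, 8, 8, 2, 17, 3]
row[-1] = row[1]-row[-1] = 8-3 = 5 → [9, 8, 8, 2, 17, 5]
row[-1] = row[0]*row[0] = 9*9 = 81 → [9, 8, 8, 2, 17, 81]
insert 5 at 2 → [9, 8, 5, 8, 2, 17, 81]
row[-1] = 7 → [9, 8, 5, 8, 2, 17, 7]
insert 0 at 1 → [9, 0, 8, 5, 8, 2, 17, 7]
insert 1 at 1 → [9, 1, 0, 8, 5, 8, 2, 17, 7]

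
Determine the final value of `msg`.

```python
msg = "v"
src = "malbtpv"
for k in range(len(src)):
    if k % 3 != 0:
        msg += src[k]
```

'valtp'

k=0: skip
k=1: add 'a' → 'va'
k=2: add 'l' → 'val'
k=3: skip
k=4: add 't' → 'valt'
k=5: add 'p' → 'valtp'
k=6: skip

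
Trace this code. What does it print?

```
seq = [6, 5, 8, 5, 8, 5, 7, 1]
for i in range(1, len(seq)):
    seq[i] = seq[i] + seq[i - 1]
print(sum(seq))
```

i=1: seq[1] = 5+6 = 11 → [6, 11, 8, 5, 8, 5, 7, 1]
i=2: seq[2] = 8+11 = 19 → [6, 11, 19, 5, 8, 5, 7, 1]
i=3: seq[3] = 5+19 = 24 → [6, 11, 19, 24, 8, 5, 7, 1]
i=4: seq[4] = 8+24 = 32 → [6, 11, 19, 24, 32, 5, 7, 1]
i=5: seq[5] = 5+32 = 37 → [6, 11, 19, 24, 32, 37, 7, 1]
i=6: seq[6] = 7+37 = 44 → [6, 11, 19, 24, 32, 37, 44, 1]
i=7: seq[7] = 1+44 = 45 → [6, 11, 19, 24, 32, 37, 44, 45]
sum = 218

218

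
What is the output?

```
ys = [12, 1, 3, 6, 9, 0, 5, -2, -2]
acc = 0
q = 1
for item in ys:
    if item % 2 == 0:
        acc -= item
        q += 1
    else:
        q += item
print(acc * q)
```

-336

item=12: even, acc = 0-12 = -12; q=2
item=1: not even; q=3
item=3: not even; q=6
item=6: even, acc = (-12)-6 = -18; q=7
item=9: not even; q=16
item=0: even, acc = (-18)-0 = -18; q=17
item=5: not even; q=22
item=-2: even, acc = (-18)-(-2) = -16; q=23
item=-2: even, acc = (-16)-(-2) = -14; q=24
acc*q = (-14)*24 = -336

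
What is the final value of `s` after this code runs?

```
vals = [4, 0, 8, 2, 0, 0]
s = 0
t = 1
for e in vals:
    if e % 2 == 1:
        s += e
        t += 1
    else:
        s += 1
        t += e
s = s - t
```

e=4: not odd, s = 0+1 = 1; t=5
e=0: not odd, s = 1+1 = 2; t=5
e=8: not odd, s = 2+1 = 3; t=13
e=2: not odd, s = 3+1 = 4; t=15
e=0: not odd, s = 4+1 = 5; t=15
e=0: not odd, s = 5+1 = 6; t=15
s-t = 6-15 = -9

-9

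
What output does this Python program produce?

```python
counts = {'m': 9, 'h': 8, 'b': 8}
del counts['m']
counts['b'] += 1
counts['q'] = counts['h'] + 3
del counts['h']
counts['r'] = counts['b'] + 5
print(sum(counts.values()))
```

34

del 'm' → {'h': 8, 'b': 8}
counts['b'] = 8+1 = 9 → {'h': 8, 'b': 9}
counts['q'] = counts['h']+3 = 11 → {'h': 8, 'b': 9, 'q': 11}
del 'h' → {'b': 9, 'q': 11}
counts['r'] = counts['b']+5 = 14 → {'b': 9, 'q': 11, 'r': 14}
sum of values = 34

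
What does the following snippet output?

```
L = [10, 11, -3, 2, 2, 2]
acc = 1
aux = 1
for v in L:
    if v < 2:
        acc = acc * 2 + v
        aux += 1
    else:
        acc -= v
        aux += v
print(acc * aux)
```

-1421

v=10: not <2, acc = 1-10 = -9; aux=11
v=11: not <2, acc = (-9)-11 = -20; aux=22
v=-3: <2, acc = (-20)*2+(-3) = -43; aux=23
v=2: not <2, acc = (-43)-2 = -45; aux=25
v=2: not <2, acc = (-45)-2 = -47; aux=27
v=2: not <2, acc = (-47)-2 = -49; aux=29
acc*aux = (-49)*29 = -1421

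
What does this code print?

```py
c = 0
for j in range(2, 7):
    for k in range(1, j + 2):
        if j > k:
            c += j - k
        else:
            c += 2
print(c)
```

55

j=2,k=1: 2>1, c = 0+1 = 1
j=2,k=2: not 2>2, c = 1+2 = 3
j=2,k=3: not 2>3, c = 3+2 = 5
j=3,k=1: 3>1, c = 5+2 = 7
j=3,k=2: 3>2, c = 7+1 = 8
j=3,k=3: not 3>3, c = 8+2 = 10
j=3,k=4: not 3>4, c = 10+2 = 12
j=4,k=1: 4>1, c = 12+3 = 15
j=4,k=2: 4>2, c = 15+2 = 17
j=4,k=3: 4>3, c = 17+1 = 18
j=4,k=4: not 4>4, c = 18+2 = 20
j=4,k=5: not 4>5, c = 20+2 = 22
j=5,k=1: 5>1, c = 22+4 = 26
j=5,k=2: 5>2, c = 26+3 = 29
j=5,k=3: 5>3, c = 29+2 = 31
j=5,k=4: 5>4, c = 31+1 = 32
j=5,k=5: not 5>5, c = 32+2 = 34
j=5,k=6: not 5>6, c = 34+2 = 36
j=6,k=1: 6>1, c = 36+5 = 41
j=6,k=2: 6>2, c = 41+4 = 45
j=6,k=3: 6>3, c = 45+3 = 48
j=6,k=4: 6>4, c = 48+2 = 50
j=6,k=5: 6>5, c = 50+1 = 51
j=6,k=6: not 6>6, c = 51+2 = 53
j=6,k=7: not 6>7, c = 53+2 = 55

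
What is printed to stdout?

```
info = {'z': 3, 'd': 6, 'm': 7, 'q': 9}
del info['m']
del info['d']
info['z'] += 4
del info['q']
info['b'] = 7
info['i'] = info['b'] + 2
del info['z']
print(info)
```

del 'm' → {'z': 3, 'd': 6, 'q': 9}
del 'd' → {'z': 3, 'q': 9}
info['z'] = 3+4 = 7 → {'z': 7, 'q': 9}
del 'q' → {'z': 7}
info['b'] = 7 → {'z': 7, 'b': 7}
info['i'] = info['b']+2 = 9 → {'z': 7, 'b': 7, 'i': 9}
del 'z' → {'b': 7, 'i': 9}

{'b': 7, 'i': 9}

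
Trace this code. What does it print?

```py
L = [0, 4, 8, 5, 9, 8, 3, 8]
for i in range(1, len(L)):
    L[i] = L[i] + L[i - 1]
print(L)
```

i=1: L[1] = 4+0 = 4 → [0, 4, 8, 5, 9, 8, 3, 8]
i=2: L[2] = 8+4 = 12 → [0, 4, 12, 5, 9, 8, 3, 8]
i=3: L[3] = 5+12 = 17 → [0, 4, 12, 17, 9, 8, 3, 8]
i=4: L[4] = 9+17 = 26 → [0, 4, 12, 17, 26, 8, 3, 8]
i=5: L[5] = 8+26 = 34 → [0, 4, 12, 17, 26, 34, 3, 8]
i=6: L[6] = 3+34 = 37 → [0, 4, 12, 17, 26, 34, 37, 8]
i=7: L[7] = 8+37 = 45 → [0, 4, 12, 17, 26, 34, 37, 45]

[0, 4, 12, 17, 26, 34, 37, 45]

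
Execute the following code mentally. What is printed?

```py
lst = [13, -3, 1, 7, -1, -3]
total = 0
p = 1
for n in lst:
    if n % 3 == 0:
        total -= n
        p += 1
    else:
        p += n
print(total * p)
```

n=13: not %3==0; p=14
n=-3: %3==0, total = 0-(-3) = 3; p=15
n=1: not %3==0; p=16
n=7: not %3==0; p=23
n=-1: not %3==0; p=22
n=-3: %3==0, total = 3-(-3) = 6; p=23
total*p = 6*23 = 138

138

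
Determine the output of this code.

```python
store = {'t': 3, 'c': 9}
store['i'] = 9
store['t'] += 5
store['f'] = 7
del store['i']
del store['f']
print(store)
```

{'t': 8, 'c': 9}

store['i'] = 9 → {'t': 3, 'c': 9, 'i': 9}
store['t'] = 3+5 = 8 → {'t': 8, 'c': 9, 'i': 9}
store['f'] = 7 → {'t': 8, 'c': 9, 'i': 9, 'f': 7}
del 'i' → {'t': 8, 'c': 9, 'f': 7}
del 'f' → {'t': 8, 'c': 9}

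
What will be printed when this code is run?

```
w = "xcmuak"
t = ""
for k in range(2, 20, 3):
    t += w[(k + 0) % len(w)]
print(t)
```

k=2: add w[2]='m' → 'm'
k=5: add w[5]='k' → 'mk'
k=8: add w[2]='m' → 'mkm'
k=11: add w[5]='k' → 'mkmk'
k=14: add w[2]='m' → 'mkmkm'
k=17: add w[5]='k' → 'mkmkmk'

mkmkmk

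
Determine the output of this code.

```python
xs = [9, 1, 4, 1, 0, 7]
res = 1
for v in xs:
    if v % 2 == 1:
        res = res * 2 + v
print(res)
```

v=9: odd, res = 1*2+9 = 11
v=1: odd, res = 11*2+1 = 23
v=4: not odd
v=1: odd, res = 23*2+1 = 47
v=0: not odd
v=7: odd, res = 47*2+7 = 101

101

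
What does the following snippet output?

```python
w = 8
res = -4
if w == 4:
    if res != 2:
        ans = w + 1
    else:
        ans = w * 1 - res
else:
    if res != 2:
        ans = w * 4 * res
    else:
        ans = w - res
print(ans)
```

-128

w=8, res=-4
w == 4 is False; res != 2 is True
→ ans = w * 4 * res = -128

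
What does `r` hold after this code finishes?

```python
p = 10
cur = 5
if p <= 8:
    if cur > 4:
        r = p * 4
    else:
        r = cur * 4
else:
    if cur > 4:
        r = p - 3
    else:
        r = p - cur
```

7

p=10, cur=5
p <= 8 is False; cur > 4 is True
→ r = p - 3 = 7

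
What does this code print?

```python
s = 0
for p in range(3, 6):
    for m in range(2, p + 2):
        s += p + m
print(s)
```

93

p=3,m=2: s = 0+5 = 5
p=3,m=3: s = 5+6 = 11
p=3,m=4: s = 11+7 = 18
p=4,m=2: s = 18+6 = 24
p=4,m=3: s = 24+7 = 31
p=4,m=4: s = 31+8 = 39
p=4,m=5: s = 39+9 = 48
p=5,m=2: s = 48+7 = 55
p=5,m=3: s = 55+8 = 63
p=5,m=4: s = 63+9 = 72
p=5,m=5: s = 72+10 = 82
p=5,m=6: s = 82+11 = 93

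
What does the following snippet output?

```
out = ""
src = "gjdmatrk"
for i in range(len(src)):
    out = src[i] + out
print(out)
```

krtamdjg

i=0: prepend 'g' → 'g'
i=1: prepend 'j' → 'jg'
i=2: prepend 'd' → 'djg'
i=3: prepend 'm' → 'mdjg'
i=4: prepend 'a' → 'amdjg'
i=5: prepend 't' → 'tamdjg'
i=6: prepend 'r' → 'rtamdjg'
i=7: prepend 'k' → 'krtamdjg'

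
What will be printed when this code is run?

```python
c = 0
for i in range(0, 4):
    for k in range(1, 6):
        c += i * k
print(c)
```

90

i=0,k=1: c = 0+0 = 0
i=0,k=2: c = 0+0 = 0
i=0,k=3: c = 0+0 = 0
i=0,k=4: c = 0+0 = 0
i=0,k=5: c = 0+0 = 0
i=1,k=1: c = 0+1 = 1
i=1,k=2: c = 1+2 = 3
i=1,k=3: c = 3+3 = 6
i=1,k=4: c = 6+4 = 10
i=1,k=5: c = 10+5 = 15
i=2,k=1: c = 15+2 = 17
i=2,k=2: c = 17+4 = 21
i=2,k=3: c = 21+6 = 27
i=2,k=4: c = 27+8 = 35
i=2,k=5: c = 35+10 = 45
i=3,k=1: c = 45+3 = 48
i=3,k=2: c = 48+6 = 54
i=3,k=3: c = 54+9 = 63
i=3,k=4: c = 63+12 = 75
i=3,k=5: c = 75+15 = 90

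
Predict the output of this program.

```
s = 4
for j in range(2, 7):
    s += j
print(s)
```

24

j=2: s = 4+2 = 6
j=3: s = 6+3 = 9
j=4: s = 9+4 = 13
j=5: s = 13+5 = 18
j=6: s = 18+6 = 24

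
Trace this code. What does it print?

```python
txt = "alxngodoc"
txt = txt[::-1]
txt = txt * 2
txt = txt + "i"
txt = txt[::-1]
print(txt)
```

ialxngodocalxngodoc

reverse → 'codognxla'
repeat ×2 → 'codognxlacodognxla'
+ 'i' → 'codognxlacodognxlai'
reverse → 'ialxngodocalxngodoc'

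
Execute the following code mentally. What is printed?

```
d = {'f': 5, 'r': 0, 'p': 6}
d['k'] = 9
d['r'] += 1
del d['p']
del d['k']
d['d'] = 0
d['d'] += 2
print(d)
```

d['k'] = 9 → {'f': 5, 'r': 0, 'p': 6, 'k': 9}
d['r'] = 0+1 = 1 → {'f': 5, 'r': 1, 'p': 6, 'k': 9}
del 'p' → {'f': 5, 'r': 1, 'k': 9}
del 'k' → {'f': 5, 'r': 1}
d['d'] = 0 → {'f': 5, 'r': 1, 'd': 0}
d['d'] = 0+2 = 2 → {'f': 5, 'r': 1, 'd': 2}

{'f': 5, 'r': 1, 'd': 2}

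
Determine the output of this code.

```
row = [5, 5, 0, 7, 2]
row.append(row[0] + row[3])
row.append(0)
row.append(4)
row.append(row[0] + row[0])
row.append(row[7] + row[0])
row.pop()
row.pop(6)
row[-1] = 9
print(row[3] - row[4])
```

append row[0]+row[3] = 5+7 = 12 → [5, 5, 0, 7, 2, 12]
append 0 → [5, 5, 0, 7, 2, 12, 0]
append 4 → [5, 5, 0, 7, 2, 12, 0, 4]
append row[0]+row[0] = 5+5 = 10 → [5, 5, 0, 7, 2, 12, 0, 4, 10]
append row[7]+row[0] = 4+5 = 9 → [5, 5, 0, 7, 2, 12, 0, 4, 10, 9]
pop() removes 9 → [5, 5, 0, 7, 2, 12, 0, 4, 10]
pop(6) removes 0 → [5, 5, 0, 7, 2, 12, 4, 10]
row[-1] = 9 → [5, 5, 0, 7, 2, 12, 4, 9]
row[3]-row[4] = 7-2 = 5

5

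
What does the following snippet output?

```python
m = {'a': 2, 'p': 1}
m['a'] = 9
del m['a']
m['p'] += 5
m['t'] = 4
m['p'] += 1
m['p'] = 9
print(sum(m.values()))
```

m['a'] = 9 → {'a': 9, 'p': 1}
del 'a' → {'p': 1}
m['p'] = 1+5 = 6 → {'p': 6}
m['t'] = 4 → {'p': 6, 't': 4}
m['p'] = 6+1 = 7 → {'p': 7, 't': 4}
m['p'] = 9 → {'p': 9, 't': 4}
sum of values = 13

13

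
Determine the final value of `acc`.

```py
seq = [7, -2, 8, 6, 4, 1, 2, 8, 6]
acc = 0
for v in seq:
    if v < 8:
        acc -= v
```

-24

v=7: <8, acc = 0-7 = -7
v=-2: <8, acc = (-7)-(-2) = -5
v=8: not <8
v=6: <8, acc = (-5)-6 = -11
v=4: <8, acc = (-11)-4 = -15
v=1: <8, acc = (-15)-1 = -16
v=2: <8, acc = (-16)-2 = -18
v=8: not <8
v=6: <8, acc = (-18)-6 = -24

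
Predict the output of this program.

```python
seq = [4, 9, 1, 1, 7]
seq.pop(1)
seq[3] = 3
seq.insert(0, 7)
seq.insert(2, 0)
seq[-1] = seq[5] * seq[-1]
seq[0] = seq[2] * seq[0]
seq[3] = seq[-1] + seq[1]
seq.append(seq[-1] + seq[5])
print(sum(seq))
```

pop(1) removes 9 → [4, 1, 1, 7]
seq[3] = 3 → [4, 1, 1, 3]
insert 7 at 0 → [7, 4, 1, 1, 3]
insert 0 at 2 → [7, 4, 0, 1, 1, 3]
seq[-1] = seq[5]*seq[-1] = 3*3 = 9 → [7, 4, 0, 1, 1, 9]
seq[0] = seq[2]*seq[0] = 0*7 = 0 → [0, 4, 0, 1, 1, 9]
seq[3] = seq[-1]+seq[1] = 9+4 = 13 → [0, 4, 0, 13, 1, 9]
append seq[-1]+seq[5] = 9+9 = 18 → [0, 4, 0, 13, 1, 9, 18]
sum = 45

45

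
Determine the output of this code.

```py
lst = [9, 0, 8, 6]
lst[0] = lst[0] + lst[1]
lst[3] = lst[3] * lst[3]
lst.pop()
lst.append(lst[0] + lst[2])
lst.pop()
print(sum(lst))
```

lst[0] = lst[0]+lst[1] = 9+0 = 9 → [9, 0, 8, 6]
lst[3] = lst[3]*lst[3] = 6*6 = 36 → [9, 0, 8, 36]
pop() removes 36 → [9, 0, 8]
append lst[0]+lst[2] = 9+8 = 17 → [9, 0, 8, 17]
pop() removes 17 → [9, 0, 8]
sum = 17

17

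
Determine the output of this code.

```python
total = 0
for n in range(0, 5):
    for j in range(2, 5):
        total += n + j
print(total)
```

75

n=0,j=2: total = 0+2 = 2
n=0,j=3: total = 2+3 = 5
n=0,j=4: total = 5+4 = 9
n=1,j=2: total = 9+3 = 12
n=1,j=3: total = 12+4 = 16
n=1,j=4: total = 16+5 = 21
n=2,j=2: total = 21+4 = 25
n=2,j=3: total = 25+5 = 30
n=2,j=4: total = 30+6 = 36
n=3,j=2: total = 36+5 = 41
n=3,j=3: total = 41+6 = 47
n=3,j=4: total = 47+7 = 54
n=4,j=2: total = 54+6 = 60
n=4,j=3: total = 60+7 = 67
n=4,j=4: total = 67+8 = 75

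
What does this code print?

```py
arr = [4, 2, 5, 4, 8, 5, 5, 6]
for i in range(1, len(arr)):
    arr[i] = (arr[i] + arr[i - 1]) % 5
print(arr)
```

[4, 1, 1, 0, 3, 3, 3, 4]

i=1: arr[1] = (2+4)%5 = 1 → [4, 1, 5, 4, 8, 5, 5, 6]
i=2: arr[2] = (5+1)%5 = 1 → [4, 1, 1, 4, 8, 5, 5, 6]
i=3: arr[3] = (4+1)%5 = 0 → [4, 1, 1, 0, 8, 5, 5, 6]
i=4: arr[4] = (8+0)%5 = 3 → [4, 1, 1, 0, 3, 5, 5, 6]
i=5: arr[5] = (5+3)%5 = 3 → [4, 1, 1, 0, 3, 3, 5, 6]
i=6: arr[6] = (5+3)%5 = 3 → [4, 1, 1, 0, 3, 3, 3, 6]
i=7: arr[7] = (6+3)%5 = 4 → [4, 1, 1, 0, 3, 3, 3, 4]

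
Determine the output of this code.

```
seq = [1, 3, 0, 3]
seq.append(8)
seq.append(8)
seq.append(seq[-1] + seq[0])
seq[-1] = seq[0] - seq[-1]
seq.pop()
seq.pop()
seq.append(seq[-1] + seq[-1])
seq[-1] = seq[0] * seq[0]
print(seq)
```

append 8 → [1, 3, 0, 3, 8]
append 8 → [1, 3, 0, 3, 8, 8]
append seq[-1]+seq[0] = 8+1 = 9 → [1, 3, 0, 3, 8, 8, 9]
seq[-1] = seq[0]-seq[-1] = 1-9 = -8 → [1, 3, 0, 3, 8, 8, -8]
pop() removes -8 → [1, 3, 0, 3, 8, 8]
pop() removes 8 → [1, 3, 0, 3, 8]
append seq[-1]+seq[-1] = 8+8 = 16 → [1, 3, 0, 3, 8, 16]
seq[-1] = seq[0]*seq[0] = 1*1 = 1 → [1, 3, 0, 3, 8, 1]

[1, 3, 0, 3, 8, 1]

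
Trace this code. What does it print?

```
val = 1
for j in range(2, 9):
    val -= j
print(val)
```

j=2: val = 1-2 = -1
j=3: val = (-1)-3 = -4
j=4: val = (-4)-4 = -8
j=5: val = (-8)-5 = -13
j=6: val = (-13)-6 = -19
j=7: val = (-19)-7 = -26
j=8: val = (-26)-8 = -34

-34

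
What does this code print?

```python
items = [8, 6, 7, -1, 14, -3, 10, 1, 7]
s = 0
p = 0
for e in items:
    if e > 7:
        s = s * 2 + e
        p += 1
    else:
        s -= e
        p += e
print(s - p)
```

0

e=8: >7, s = 0*2+8 = 8; p=1
e=6: not >7, s = 8-6 = 2; p=7
e=7: not >7, s = 2-7 = -5; p=14
e=-1: not >7, s = (-5)-(-1) = -4; p=13
e=14: >7, s = (-4)*2+14 = 6; p=14
e=-3: not >7, s = 6-(-3) = 9; p=11
e=10: >7, s = 9*2+10 = 28; p=12
e=1: not >7, s = 28-1 = 27; p=13
e=7: not >7, s = 27-7 = 20; p=20
s-p = 20-20 = 0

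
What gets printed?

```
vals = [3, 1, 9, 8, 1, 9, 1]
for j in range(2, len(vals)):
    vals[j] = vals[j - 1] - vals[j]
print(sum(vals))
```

-90

j=2: vals[2] = 1-9 = -8 → [3, 1, -8, 8, 1, 9, 1]
j=3: vals[3] = (-8)-8 = -16 → [3, 1, -8, -16, 1, 9, 1]
j=4: vals[4] = (-16)-1 = -17 → [3, 1, -8, -16, -17, 9, 1]
j=5: vals[5] = (-17)-9 = -26 → [3, 1, -8, -16, -17, -26, 1]
j=6: vals[6] = (-26)-1 = -27 → [3, 1, -8, -16, -17, -26, -27]
sum = -90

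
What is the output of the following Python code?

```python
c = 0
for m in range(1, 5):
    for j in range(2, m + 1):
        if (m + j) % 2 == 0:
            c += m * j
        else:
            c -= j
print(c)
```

m=2,j=2: even sum, c = 0+4 = 4
m=3,j=2: odd sum, c = 4-2 = 2
m=3,j=3: even sum, c = 2+9 = 11
m=4,j=2: even sum, c = 11+8 = 19
m=4,j=3: odd sum, c = 19-3 = 16
m=4,j=4: even sum, c = 16+16 = 32

32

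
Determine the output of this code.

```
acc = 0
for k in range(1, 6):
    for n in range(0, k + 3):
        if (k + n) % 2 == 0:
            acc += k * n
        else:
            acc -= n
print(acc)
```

138

k=1,n=0: odd sum, acc = 0-0 = 0
k=1,n=1: even sum, acc = 0+1 = 1
k=1,n=2: odd sum, acc = 1-2 = -1
k=1,n=3: even sum, acc = (-1)+3 = 2
k=2,n=0: even sum, acc = 2+0 = 2
k=2,n=1: odd sum, acc = 2-1 = 1
k=2,n=2: even sum, acc = 1+4 = 5
k=2,n=3: odd sum, acc = 5-3 = 2
k=2,n=4: even sum, acc = 2+8 = 10
k=3,n=0: odd sum, acc = 10-0 = 10
k=3,n=1: even sum, acc = 10+3 = 13
k=3,n=2: odd sum, acc = 13-2 = 11
k=3,n=3: even sum, acc = 11+9 = 20
k=3,n=4: odd sum, acc = 20-4 = 16
k=3,n=5: even sum, acc = 16+15 = 31
k=4,n=0: even sum, acc = 31+0 = 31
k=4,n=1: odd sum, acc = 31-1 = 30
k=4,n=2: even sum, acc = 30+8 = 38
k=4,n=3: odd sum, acc = 38-3 = 35
k=4,n=4: even sum, acc = 35+16 = 51
k=4,n=5: odd sum, acc = 51-5 = 46
k=4,n=6: even sum, acc = 46+24 = 70
k=5,n=0: odd sum, acc = 70-0 = 70
k=5,n=1: even sum, acc = 70+5 = 75
k=5,n=2: odd sum, acc = 75-2 = 73
k=5,n=3: even sum, acc = 73+15 = 88
k=5,n=4: odd sum, acc = 88-4 = 84
k=5,n=5: even sum, acc = 84+25 = 109
k=5,n=6: odd sum, acc = 109-6 = 103
k=5,n=7: even sum, acc = 103+35 = 138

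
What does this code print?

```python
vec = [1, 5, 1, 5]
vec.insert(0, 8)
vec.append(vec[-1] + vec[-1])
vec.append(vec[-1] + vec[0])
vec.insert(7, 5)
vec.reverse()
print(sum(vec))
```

53

insert 8 at 0 → [8, 1, 5, 1, 5]
append vec[-1]+vec[-1] = 5+5 = 10 → [8, 1, 5, 1, 5, 10]
append vec[-1]+vec[0] = 10+8 = 18 → [8, 1, 5, 1, 5, 10, 18]
insert 5 at 7 → [8, 1, 5, 1, 5, 10, 18, 5]
reverse → [5, 18, 10, 5, 1, 5, 1, 8]
sum = 53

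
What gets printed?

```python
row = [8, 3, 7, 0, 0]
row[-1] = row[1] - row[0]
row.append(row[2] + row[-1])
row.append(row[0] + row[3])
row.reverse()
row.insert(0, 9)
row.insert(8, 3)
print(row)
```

[9, 8, 2, -5, 0, 7, 3, 8, 3]

row[-1] = row[1]-row[0] = 3-8 = -5 → [8, 3, 7, 0, -5]
append row[2]+row[-1] = 7+(-5) = 2 → [8, 3, 7, 0, -5, 2]
append row[0]+row[3] = 8+0 = 8 → [8, 3, 7, 0, -5, 2, 8]
reverse → [8, 2, -5, 0, 7, 3, 8]
insert 9 at 0 → [9, 8, 2, -5, 0, 7, 3, 8]
insert 3 at 8 → [9, 8, 2, -5, 0, 7, 3, 8, 3]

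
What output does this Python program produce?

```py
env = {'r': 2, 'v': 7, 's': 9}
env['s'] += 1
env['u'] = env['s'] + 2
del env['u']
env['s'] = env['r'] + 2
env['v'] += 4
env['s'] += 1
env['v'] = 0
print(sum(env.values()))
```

env['s'] = 9+1 = 10 → {'r': 2, 'v': 7, 's': 10}
env['u'] = env['s']+2 = 12 → {'r': 2, 'v': 7, 's': 10, 'u': 12}
del 'u' → {'r': 2, 'v': 7, 's': 10}
env['s'] = env['r']+2 = 4 → {'r': 2, 'v': 7, 's': 4}
env['v'] = 7+4 = 11 → {'r': 2, 'v': 11, 's': 4}
env['s'] = 4+1 = 5 → {'r': 2, 'v': 11, 's': 5}
env['v'] = 0 → {'r': 2, 'v': 0, 's': 5}
sum of values = 7

7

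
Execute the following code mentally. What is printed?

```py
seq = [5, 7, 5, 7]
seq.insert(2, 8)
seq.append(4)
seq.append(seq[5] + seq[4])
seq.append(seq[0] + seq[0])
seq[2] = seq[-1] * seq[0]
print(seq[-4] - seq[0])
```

insert 8 at 2 → [5, 7, 8, 5, 7]
append 4 → [5, 7, 8, 5, 7, 4]
append seq[5]+seq[4] = 4+7 = 11 → [5, 7, 8, 5, 7, 4, 11]
append seq[0]+seq[0] = 5+5 = 10 → [5, 7, 8, 5, 7, 4, 11, 10]
seq[2] = seq[-1]*seq[0] = 10*5 = 50 → [5, 7, 50, 5, 7, 4, 11, 10]
seq[-4]-seq[0] = 7-5 = 2

2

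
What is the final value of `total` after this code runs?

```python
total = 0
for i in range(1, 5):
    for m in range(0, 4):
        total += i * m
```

60

i=1,m=0: total = 0+0 = 0
i=1,m=1: total = 0+1 = 1
i=1,m=2: total = 1+2 = 3
i=1,m=3: total = 3+3 = 6
i=2,m=0: total = 6+0 = 6
i=2,m=1: total = 6+2 = 8
i=2,m=2: total = 8+4 = 12
i=2,m=3: total = 12+6 = 18
i=3,m=0: total = 18+0 = 18
i=3,m=1: total = 18+3 = 21
i=3,m=2: total = 21+6 = 27
i=3,m=3: total = 27+9 = 36
i=4,m=0: total = 36+0 = 36
i=4,m=1: total = 36+4 = 40
i=4,m=2: total = 40+8 = 48
i=4,m=3: total = 48+12 = 60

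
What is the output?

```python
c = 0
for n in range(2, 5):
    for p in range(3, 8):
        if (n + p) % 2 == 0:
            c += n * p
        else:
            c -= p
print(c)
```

65

n=2,p=3: odd sum, c = 0-3 = -3
n=2,p=4: even sum, c = (-3)+8 = 5
n=2,p=5: odd sum, c = 5-5 = 0
n=2,p=6: even sum, c = 0+12 = 12
n=2,p=7: odd sum, c = 12-7 = 5
n=3,p=3: even sum, c = 5+9 = 14
n=3,p=4: odd sum, c = 14-4 = 10
n=3,p=5: even sum, c = 10+15 = 25
n=3,p=6: odd sum, c = 25-6 = 19
n=3,p=7: even sum, c = 19+21 = 40
n=4,p=3: odd sum, c = 40-3 = 37
n=4,p=4: even sum, c = 37+16 = 53
n=4,p=5: odd sum, c = 53-5 = 48
n=4,p=6: even sum, c = 48+24 = 72
n=4,p=7: odd sum, c = 72-7 = 65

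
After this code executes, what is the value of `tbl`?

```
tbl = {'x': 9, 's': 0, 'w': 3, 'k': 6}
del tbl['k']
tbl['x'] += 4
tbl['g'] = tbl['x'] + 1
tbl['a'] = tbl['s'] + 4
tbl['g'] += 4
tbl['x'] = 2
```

{'x': 2, 's': 0, 'w': 3, 'g': 18, 'a': 4}

del 'k' → {'x': 9, 's': 0, 'w': 3}
tbl['x'] = 9+4 = 13 → {'x': 13, 's': 0, 'w': 3}
tbl['g'] = tbl['x']+1 = 14 → {'x': 13, 's': 0, 'w': 3, 'g': 14}
tbl['a'] = tbl['s']+4 = 4 → {'x': 13, 's': 0, 'w': 3, 'g': 14, 'a': 4}
tbl['g'] = 14+4 = 18 → {'x': 13, 's': 0, 'w': 3, 'g': 18, 'a': 4}
tbl['x'] = 2 → {'x': 2, 's': 0, 'w': 3, 'g': 18, 'a': 4}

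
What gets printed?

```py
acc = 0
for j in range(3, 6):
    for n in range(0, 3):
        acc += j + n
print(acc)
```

45

j=3,n=0: acc = 0+3 = 3
j=3,n=1: acc = 3+4 = 7
j=3,n=2: acc = 7+5 = 12
j=4,n=0: acc = 12+4 = 16
j=4,n=1: acc = 16+5 = 21
j=4,n=2: acc = 21+6 = 27
j=5,n=0: acc = 27+5 = 32
j=5,n=1: acc = 32+6 = 38
j=5,n=2: acc = 38+7 = 45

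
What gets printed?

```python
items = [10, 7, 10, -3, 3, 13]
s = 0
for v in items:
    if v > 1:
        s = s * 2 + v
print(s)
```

275

v=10: >1, s = 0*2+10 = 10
v=7: >1, s = 10*2+7 = 27
v=10: >1, s = 27*2+10 = 64
v=-3: not >1
v=3: >1, s = 64*2+3 = 131
v=13: >1, s = 131*2+13 = 275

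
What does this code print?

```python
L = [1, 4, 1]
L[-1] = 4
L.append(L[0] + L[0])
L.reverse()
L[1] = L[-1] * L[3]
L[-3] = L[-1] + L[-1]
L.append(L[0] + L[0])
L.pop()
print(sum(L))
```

L[-1] = 4 → [1, 4, 4]
append L[0]+L[0] = 1+1 = 2 → [1, 4, 4, 2]
reverse → [2, 4, 4, 1]
L[1] = L[-1]*L[3] = 1*1 = 1 → [2, 1, 4, 1]
L[-3] = L[-1]+L[-1] = 1+1 = 2 → [2, 2, 4, 1]
append L[0]+L[0] = 2+2 = 4 → [2, 2, 4, 1, 4]
pop() removes 4 → [2, 2, 4, 1]
sum = 9

9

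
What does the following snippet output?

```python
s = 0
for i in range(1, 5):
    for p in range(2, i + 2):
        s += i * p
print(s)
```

95

i=1,p=2: s = 0+2 = 2
i=2,p=2: s = 2+4 = 6
i=2,p=3: s = 6+6 = 12
i=3,p=2: s = 12+6 = 18
i=3,p=3: s = 18+9 = 27
i=3,p=4: s = 27+12 = 39
i=4,p=2: s = 39+8 = 47
i=4,p=3: s = 47+12 = 59
i=4,p=4: s = 59+16 = 75
i=4,p=5: s = 75+20 = 95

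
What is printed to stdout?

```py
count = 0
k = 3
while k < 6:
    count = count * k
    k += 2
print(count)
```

0

k=3: count = 0*3 = 0
k=5: count = 0*5 = 0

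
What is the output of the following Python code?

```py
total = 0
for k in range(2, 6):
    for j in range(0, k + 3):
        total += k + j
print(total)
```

170

k=2,j=0: total = 0+2 = 2
k=2,j=1: total = 2+3 = 5
k=2,j=2: total = 5+4 = 9
k=2,j=3: total = 9+5 = 14
k=2,j=4: total = 14+6 = 20
k=3,j=0: total = 20+3 = 23
k=3,j=1: total = 23+4 = 27
k=3,j=2: total = 27+5 = 32
k=3,j=3: total = 32+6 = 38
k=3,j=4: total = 38+7 = 45
k=3,j=5: total = 45+8 = 53
k=4,j=0: total = 53+4 = 57
k=4,j=1: total = 57+5 = 62
k=4,j=2: total = 62+6 = 68
k=4,j=3: total = 68+7 = 75
k=4,j=4: total = 75+8 = 83
k=4,j=5: total = 83+9 = 92
k=4,j=6: total = 92+10 = 102
k=5,j=0: total = 102+5 = 107
k=5,j=1: total = 107+6 = 113
k=5,j=2: total = 113+7 = 120
k=5,j=3: total = 120+8 = 128
k=5,j=4: total = 128+9 = 137
k=5,j=5: total = 137+10 = 147
k=5,j=6: total = 147+11 = 158
k=5,j=7: total = 158+12 = 170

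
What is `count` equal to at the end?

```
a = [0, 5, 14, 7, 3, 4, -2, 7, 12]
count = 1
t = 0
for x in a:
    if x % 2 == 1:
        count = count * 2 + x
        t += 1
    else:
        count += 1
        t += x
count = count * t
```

4032

x=0: not odd, count = 1+1 = 2; t=0
x=5: odd, count = 2*2+5 = 9; t=1
x=14: not odd, count = 9+1 = 10; t=15
x=7: odd, count = 10*2+7 = 27; t=16
x=3: odd, count = 27*2+3 = 57; t=17
x=4: not odd, count = 57+1 = 58; t=21
x=-2: not odd, count = 58+1 = 59; t=19
x=7: odd, count = 59*2+7 = 125; t=20
x=12: not odd, count = 125+1 = 126; t=32
count*t = 126*32 = 4032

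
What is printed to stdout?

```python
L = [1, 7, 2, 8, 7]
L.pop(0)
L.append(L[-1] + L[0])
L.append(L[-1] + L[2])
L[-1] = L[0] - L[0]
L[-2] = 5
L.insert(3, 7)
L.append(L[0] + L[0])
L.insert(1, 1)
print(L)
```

pop(0) removes 1 → [7, 2, 8, 7]
append L[-1]+L[0] = 7+7 = 14 → [7, 2, 8, 7, 14]
append L[-1]+L[2] = 14+8 = 22 → [7, 2, 8, 7, 14, 22]
L[-1] = L[0]-L[0] = 7-7 = 0 → [7, 2, 8, 7, 14, 0]
L[-2] = 5 → [7, 2, 8, 7, 5, 0]
insert 7 at 3 → [7, 2, 8, 7, 7, 5, 0]
append L[0]+L[0] = 7+7 = 14 → [7, 2, 8, 7, 7, 5, 0, 14]
insert 1 at 1 → [7, 1, 2, 8, 7, 7, 5, 0, 14]

[7, 1, 2, 8, 7, 7, 5, 0, 14]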